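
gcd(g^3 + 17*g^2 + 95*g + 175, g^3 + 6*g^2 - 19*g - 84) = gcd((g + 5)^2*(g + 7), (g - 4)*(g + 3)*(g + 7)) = g + 7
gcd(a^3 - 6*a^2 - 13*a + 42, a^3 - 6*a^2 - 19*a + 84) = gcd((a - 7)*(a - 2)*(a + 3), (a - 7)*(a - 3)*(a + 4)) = a - 7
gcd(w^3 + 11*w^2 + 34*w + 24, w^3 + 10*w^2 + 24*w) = w^2 + 10*w + 24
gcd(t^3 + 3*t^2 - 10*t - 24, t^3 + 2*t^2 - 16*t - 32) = t^2 + 6*t + 8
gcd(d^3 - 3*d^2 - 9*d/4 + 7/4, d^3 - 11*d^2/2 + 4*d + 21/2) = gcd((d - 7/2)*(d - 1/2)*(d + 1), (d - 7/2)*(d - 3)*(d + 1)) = d^2 - 5*d/2 - 7/2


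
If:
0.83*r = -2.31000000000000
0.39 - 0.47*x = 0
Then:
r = -2.78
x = 0.83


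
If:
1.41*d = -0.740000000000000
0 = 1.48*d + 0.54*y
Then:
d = -0.52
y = 1.44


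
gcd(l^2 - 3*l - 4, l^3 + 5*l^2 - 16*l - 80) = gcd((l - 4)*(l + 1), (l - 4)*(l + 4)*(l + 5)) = l - 4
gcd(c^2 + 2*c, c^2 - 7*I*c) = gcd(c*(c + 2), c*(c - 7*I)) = c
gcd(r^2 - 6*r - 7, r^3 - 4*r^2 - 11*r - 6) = r + 1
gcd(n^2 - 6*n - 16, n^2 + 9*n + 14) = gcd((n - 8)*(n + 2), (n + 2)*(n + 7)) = n + 2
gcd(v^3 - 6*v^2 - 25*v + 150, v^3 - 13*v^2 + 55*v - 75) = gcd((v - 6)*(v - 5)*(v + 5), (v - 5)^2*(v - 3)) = v - 5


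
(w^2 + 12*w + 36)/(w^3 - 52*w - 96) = (w + 6)/(w^2 - 6*w - 16)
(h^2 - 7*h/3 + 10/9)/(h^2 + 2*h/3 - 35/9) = (3*h - 2)/(3*h + 7)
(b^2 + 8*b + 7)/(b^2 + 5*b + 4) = (b + 7)/(b + 4)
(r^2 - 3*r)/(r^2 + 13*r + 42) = r*(r - 3)/(r^2 + 13*r + 42)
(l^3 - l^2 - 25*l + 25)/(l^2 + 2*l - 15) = (l^2 - 6*l + 5)/(l - 3)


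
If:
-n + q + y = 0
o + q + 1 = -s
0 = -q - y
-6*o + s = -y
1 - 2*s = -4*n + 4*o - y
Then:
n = 0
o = 5/11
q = -23/11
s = 7/11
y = 23/11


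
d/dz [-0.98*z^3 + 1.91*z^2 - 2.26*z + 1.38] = -2.94*z^2 + 3.82*z - 2.26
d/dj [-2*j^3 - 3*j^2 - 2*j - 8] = -6*j^2 - 6*j - 2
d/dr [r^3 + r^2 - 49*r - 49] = 3*r^2 + 2*r - 49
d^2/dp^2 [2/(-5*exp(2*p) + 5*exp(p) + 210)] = 2*(2*(2*exp(p) - 1)^2*exp(p) + (4*exp(p) - 1)*(-exp(2*p) + exp(p) + 42))*exp(p)/(5*(-exp(2*p) + exp(p) + 42)^3)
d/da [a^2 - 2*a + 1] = 2*a - 2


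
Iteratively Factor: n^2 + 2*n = (n)*(n + 2)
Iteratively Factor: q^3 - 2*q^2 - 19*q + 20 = (q - 1)*(q^2 - q - 20) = (q - 1)*(q + 4)*(q - 5)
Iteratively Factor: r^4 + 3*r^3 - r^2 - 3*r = (r + 1)*(r^3 + 2*r^2 - 3*r) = (r + 1)*(r + 3)*(r^2 - r) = (r - 1)*(r + 1)*(r + 3)*(r)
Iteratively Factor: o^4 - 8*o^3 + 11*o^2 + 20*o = (o)*(o^3 - 8*o^2 + 11*o + 20) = o*(o - 5)*(o^2 - 3*o - 4) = o*(o - 5)*(o - 4)*(o + 1)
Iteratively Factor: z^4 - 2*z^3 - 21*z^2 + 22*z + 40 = (z + 1)*(z^3 - 3*z^2 - 18*z + 40) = (z - 5)*(z + 1)*(z^2 + 2*z - 8) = (z - 5)*(z - 2)*(z + 1)*(z + 4)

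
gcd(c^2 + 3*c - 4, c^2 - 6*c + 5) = c - 1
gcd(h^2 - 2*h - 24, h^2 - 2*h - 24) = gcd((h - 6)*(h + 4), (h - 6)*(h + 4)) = h^2 - 2*h - 24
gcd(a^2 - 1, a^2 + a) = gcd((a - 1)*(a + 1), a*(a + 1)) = a + 1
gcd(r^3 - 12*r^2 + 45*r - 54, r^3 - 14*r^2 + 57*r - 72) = r^2 - 6*r + 9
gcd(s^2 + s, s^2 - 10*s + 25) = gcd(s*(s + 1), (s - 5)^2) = 1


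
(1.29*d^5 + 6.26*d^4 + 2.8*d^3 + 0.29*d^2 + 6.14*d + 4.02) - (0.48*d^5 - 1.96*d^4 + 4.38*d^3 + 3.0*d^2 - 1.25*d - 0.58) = 0.81*d^5 + 8.22*d^4 - 1.58*d^3 - 2.71*d^2 + 7.39*d + 4.6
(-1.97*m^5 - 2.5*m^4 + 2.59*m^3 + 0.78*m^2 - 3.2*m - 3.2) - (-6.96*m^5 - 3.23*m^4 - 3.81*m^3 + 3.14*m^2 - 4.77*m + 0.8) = 4.99*m^5 + 0.73*m^4 + 6.4*m^3 - 2.36*m^2 + 1.57*m - 4.0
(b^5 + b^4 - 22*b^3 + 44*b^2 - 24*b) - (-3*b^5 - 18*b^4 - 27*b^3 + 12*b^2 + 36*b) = 4*b^5 + 19*b^4 + 5*b^3 + 32*b^2 - 60*b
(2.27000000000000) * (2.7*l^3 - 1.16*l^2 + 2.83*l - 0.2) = 6.129*l^3 - 2.6332*l^2 + 6.4241*l - 0.454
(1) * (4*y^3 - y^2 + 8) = 4*y^3 - y^2 + 8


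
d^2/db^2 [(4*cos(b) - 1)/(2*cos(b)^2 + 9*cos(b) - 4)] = (-144*sin(b)^4*cos(b) + 88*sin(b)^4 - 121*sin(b)^2 - 31*cos(b)/2 - 117*cos(3*b)/2 + 8*cos(5*b) + 143)/(-2*sin(b)^2 + 9*cos(b) - 2)^3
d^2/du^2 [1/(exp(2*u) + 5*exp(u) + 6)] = (2*(2*exp(u) + 5)^2*exp(u) - (4*exp(u) + 5)*(exp(2*u) + 5*exp(u) + 6))*exp(u)/(exp(2*u) + 5*exp(u) + 6)^3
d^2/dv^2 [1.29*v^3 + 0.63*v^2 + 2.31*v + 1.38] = 7.74*v + 1.26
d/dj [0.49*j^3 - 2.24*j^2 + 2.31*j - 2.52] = 1.47*j^2 - 4.48*j + 2.31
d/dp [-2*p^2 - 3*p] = -4*p - 3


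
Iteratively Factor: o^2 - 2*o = (o)*(o - 2)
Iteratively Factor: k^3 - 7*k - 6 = (k + 1)*(k^2 - k - 6) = (k - 3)*(k + 1)*(k + 2)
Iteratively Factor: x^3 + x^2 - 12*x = (x + 4)*(x^2 - 3*x) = (x - 3)*(x + 4)*(x)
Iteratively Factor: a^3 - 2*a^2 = (a)*(a^2 - 2*a) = a^2*(a - 2)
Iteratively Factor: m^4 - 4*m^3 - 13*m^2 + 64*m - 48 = (m - 4)*(m^3 - 13*m + 12) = (m - 4)*(m - 1)*(m^2 + m - 12) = (m - 4)*(m - 1)*(m + 4)*(m - 3)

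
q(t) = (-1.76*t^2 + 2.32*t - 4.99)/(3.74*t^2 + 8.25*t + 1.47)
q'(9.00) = -0.01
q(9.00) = -0.33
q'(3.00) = -0.02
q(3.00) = -0.23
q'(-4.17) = -0.48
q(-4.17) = -1.41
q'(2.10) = 0.01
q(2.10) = -0.22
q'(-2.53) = -9.00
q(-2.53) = -4.88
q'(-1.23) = -3.30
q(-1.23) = 3.48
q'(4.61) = -0.02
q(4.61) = -0.27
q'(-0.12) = 141.70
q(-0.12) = -9.92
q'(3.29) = -0.02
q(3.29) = -0.24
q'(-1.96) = -973.30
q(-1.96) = 49.03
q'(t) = (2.32 - 3.52*t)/(3.74*t^2 + 8.25*t + 1.47) + (-7.48*t - 8.25)*(-1.76*t^2 + 2.32*t - 4.99)/(3.74*t^2 + 8.25*t + 1.47)^2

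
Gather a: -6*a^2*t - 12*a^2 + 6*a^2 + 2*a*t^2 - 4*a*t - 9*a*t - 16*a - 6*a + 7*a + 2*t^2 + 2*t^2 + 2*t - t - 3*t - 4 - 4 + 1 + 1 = a^2*(-6*t - 6) + a*(2*t^2 - 13*t - 15) + 4*t^2 - 2*t - 6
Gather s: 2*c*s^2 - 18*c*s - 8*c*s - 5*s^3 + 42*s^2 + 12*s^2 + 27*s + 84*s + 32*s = -5*s^3 + s^2*(2*c + 54) + s*(143 - 26*c)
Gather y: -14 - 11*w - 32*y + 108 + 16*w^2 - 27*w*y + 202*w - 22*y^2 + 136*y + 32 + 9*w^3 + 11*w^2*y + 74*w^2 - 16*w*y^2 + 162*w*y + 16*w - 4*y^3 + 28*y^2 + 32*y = 9*w^3 + 90*w^2 + 207*w - 4*y^3 + y^2*(6 - 16*w) + y*(11*w^2 + 135*w + 136) + 126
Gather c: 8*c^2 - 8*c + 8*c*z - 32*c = 8*c^2 + c*(8*z - 40)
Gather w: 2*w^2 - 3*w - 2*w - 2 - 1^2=2*w^2 - 5*w - 3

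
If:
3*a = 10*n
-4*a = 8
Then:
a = -2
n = -3/5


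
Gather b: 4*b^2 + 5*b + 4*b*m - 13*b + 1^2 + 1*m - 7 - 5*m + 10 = 4*b^2 + b*(4*m - 8) - 4*m + 4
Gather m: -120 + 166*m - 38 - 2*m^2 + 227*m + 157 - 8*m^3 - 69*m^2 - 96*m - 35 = -8*m^3 - 71*m^2 + 297*m - 36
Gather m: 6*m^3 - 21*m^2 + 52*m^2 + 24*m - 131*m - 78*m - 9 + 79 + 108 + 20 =6*m^3 + 31*m^2 - 185*m + 198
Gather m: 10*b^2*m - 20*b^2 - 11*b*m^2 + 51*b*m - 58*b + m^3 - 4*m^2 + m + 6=-20*b^2 - 58*b + m^3 + m^2*(-11*b - 4) + m*(10*b^2 + 51*b + 1) + 6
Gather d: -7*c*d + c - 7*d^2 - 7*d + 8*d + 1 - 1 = c - 7*d^2 + d*(1 - 7*c)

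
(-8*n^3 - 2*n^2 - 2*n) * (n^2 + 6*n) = -8*n^5 - 50*n^4 - 14*n^3 - 12*n^2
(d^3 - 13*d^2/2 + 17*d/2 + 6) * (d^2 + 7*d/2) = d^5 - 3*d^4 - 57*d^3/4 + 143*d^2/4 + 21*d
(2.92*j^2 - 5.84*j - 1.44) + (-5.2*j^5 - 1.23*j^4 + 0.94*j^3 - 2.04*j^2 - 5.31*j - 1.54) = -5.2*j^5 - 1.23*j^4 + 0.94*j^3 + 0.88*j^2 - 11.15*j - 2.98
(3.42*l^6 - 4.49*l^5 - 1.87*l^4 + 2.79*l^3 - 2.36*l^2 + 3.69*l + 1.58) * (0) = 0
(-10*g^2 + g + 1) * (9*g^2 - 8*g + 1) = -90*g^4 + 89*g^3 - 9*g^2 - 7*g + 1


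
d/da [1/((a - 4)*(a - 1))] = (5 - 2*a)/(a^4 - 10*a^3 + 33*a^2 - 40*a + 16)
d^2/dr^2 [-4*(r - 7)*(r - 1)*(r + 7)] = 8 - 24*r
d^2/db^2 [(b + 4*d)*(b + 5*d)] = 2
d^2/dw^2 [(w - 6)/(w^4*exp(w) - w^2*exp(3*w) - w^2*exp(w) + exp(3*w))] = (2*(w - 6)*(-w^4 - 4*w^3 + 3*w^2*exp(2*w) + w^2 + 2*w*exp(2*w) + 2*w - 3*exp(2*w))^2 + (w^4 - w^2*exp(2*w) - w^2 + exp(2*w))*(-2*w^4 - 8*w^3 + 6*w^2*exp(2*w) + 2*w^2 + 4*w*exp(2*w) + 4*w - (w - 6)*(w^4 + 8*w^3 - 9*w^2*exp(2*w) + 11*w^2 - 12*w*exp(2*w) - 4*w + 7*exp(2*w) - 2) - 6*exp(2*w)))*exp(-w)/(w^4 - w^2*exp(2*w) - w^2 + exp(2*w))^3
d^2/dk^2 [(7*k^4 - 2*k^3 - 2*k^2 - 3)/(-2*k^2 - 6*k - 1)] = 4*(-14*k^6 - 126*k^5 - 399*k^4 - 146*k^3 + 9*k^2 + 57*k + 52)/(8*k^6 + 72*k^5 + 228*k^4 + 288*k^3 + 114*k^2 + 18*k + 1)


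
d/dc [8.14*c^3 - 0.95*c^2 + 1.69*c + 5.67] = 24.42*c^2 - 1.9*c + 1.69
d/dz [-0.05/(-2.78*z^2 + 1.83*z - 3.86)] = (0.0915 - 0.278*z)/(2.78*z^2 - 1.83*z + 3.86)^2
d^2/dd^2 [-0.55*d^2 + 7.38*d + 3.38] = -1.10000000000000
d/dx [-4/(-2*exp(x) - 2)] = -1/(2*cosh(x/2)^2)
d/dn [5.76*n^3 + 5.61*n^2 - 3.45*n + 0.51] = 17.28*n^2 + 11.22*n - 3.45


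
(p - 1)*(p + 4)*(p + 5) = p^3 + 8*p^2 + 11*p - 20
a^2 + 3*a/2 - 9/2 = (a - 3/2)*(a + 3)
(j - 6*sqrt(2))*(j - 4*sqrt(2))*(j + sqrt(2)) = j^3 - 9*sqrt(2)*j^2 + 28*j + 48*sqrt(2)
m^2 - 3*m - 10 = (m - 5)*(m + 2)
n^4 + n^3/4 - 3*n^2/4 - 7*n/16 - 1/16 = (n - 1)*(n + 1/4)*(n + 1/2)^2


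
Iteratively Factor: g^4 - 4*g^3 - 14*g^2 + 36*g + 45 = (g - 5)*(g^3 + g^2 - 9*g - 9) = (g - 5)*(g - 3)*(g^2 + 4*g + 3) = (g - 5)*(g - 3)*(g + 3)*(g + 1)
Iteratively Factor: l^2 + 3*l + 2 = (l + 1)*(l + 2)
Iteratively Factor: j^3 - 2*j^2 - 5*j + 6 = (j - 1)*(j^2 - j - 6) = (j - 3)*(j - 1)*(j + 2)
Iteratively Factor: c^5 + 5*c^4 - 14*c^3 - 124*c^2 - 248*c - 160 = (c - 5)*(c^4 + 10*c^3 + 36*c^2 + 56*c + 32) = (c - 5)*(c + 2)*(c^3 + 8*c^2 + 20*c + 16) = (c - 5)*(c + 2)*(c + 4)*(c^2 + 4*c + 4) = (c - 5)*(c + 2)^2*(c + 4)*(c + 2)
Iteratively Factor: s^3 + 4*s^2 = (s + 4)*(s^2) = s*(s + 4)*(s)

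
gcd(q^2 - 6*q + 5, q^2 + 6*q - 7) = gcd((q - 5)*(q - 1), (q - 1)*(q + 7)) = q - 1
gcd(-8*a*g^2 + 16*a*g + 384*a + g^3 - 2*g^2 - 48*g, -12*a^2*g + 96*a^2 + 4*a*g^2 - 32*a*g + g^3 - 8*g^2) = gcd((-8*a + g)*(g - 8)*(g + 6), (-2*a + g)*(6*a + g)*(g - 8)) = g - 8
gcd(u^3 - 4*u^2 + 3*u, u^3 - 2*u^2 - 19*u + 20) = u - 1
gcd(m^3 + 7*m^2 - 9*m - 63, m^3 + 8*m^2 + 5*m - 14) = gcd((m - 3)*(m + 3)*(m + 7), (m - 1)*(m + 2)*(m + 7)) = m + 7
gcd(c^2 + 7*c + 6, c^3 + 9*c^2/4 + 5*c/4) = c + 1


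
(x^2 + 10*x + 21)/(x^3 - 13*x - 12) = (x + 7)/(x^2 - 3*x - 4)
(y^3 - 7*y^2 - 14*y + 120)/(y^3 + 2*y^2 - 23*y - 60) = (y - 6)/(y + 3)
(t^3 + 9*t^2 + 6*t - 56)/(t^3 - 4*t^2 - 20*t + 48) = (t + 7)/(t - 6)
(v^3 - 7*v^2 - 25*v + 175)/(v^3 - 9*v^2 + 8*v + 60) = (v^2 - 2*v - 35)/(v^2 - 4*v - 12)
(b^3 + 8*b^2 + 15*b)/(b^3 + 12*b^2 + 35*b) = (b + 3)/(b + 7)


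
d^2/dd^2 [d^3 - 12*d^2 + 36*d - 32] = 6*d - 24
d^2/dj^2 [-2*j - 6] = 0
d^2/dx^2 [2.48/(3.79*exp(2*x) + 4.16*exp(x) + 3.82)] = (2.48*(7.58*exp(x) + 4.16)*(15.16*exp(x) + 8.32)*exp(x) - (37.5968*exp(x) + 10.3168)*(3.79*exp(2*x) + 4.16*exp(x) + 3.82))*exp(x)/(3.79*exp(2*x) + 4.16*exp(x) + 3.82)^3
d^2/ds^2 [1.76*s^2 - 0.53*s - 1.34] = 3.52000000000000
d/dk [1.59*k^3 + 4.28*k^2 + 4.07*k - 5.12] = 4.77*k^2 + 8.56*k + 4.07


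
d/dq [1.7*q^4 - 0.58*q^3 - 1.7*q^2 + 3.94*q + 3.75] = 6.8*q^3 - 1.74*q^2 - 3.4*q + 3.94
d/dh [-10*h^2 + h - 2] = 1 - 20*h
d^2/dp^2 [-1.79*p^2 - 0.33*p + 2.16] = -3.58000000000000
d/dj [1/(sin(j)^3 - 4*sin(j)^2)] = (8 - 3*sin(j))*cos(j)/((sin(j) - 4)^2*sin(j)^3)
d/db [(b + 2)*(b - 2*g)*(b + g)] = 3*b^2 - 2*b*g + 4*b - 2*g^2 - 2*g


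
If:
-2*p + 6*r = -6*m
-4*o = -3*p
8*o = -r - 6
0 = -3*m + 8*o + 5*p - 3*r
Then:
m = 6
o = 0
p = 0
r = -6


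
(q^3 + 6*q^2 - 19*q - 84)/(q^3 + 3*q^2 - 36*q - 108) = (q^2 + 3*q - 28)/(q^2 - 36)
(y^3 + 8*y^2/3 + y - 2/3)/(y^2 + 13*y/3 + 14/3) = (3*y^2 + 2*y - 1)/(3*y + 7)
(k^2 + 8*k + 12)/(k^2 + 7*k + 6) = (k + 2)/(k + 1)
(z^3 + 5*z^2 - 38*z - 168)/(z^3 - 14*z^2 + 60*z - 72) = (z^2 + 11*z + 28)/(z^2 - 8*z + 12)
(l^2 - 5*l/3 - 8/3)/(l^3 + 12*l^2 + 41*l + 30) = (l - 8/3)/(l^2 + 11*l + 30)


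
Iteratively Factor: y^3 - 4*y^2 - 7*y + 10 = (y - 5)*(y^2 + y - 2) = (y - 5)*(y + 2)*(y - 1)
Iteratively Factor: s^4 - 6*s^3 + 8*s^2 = (s)*(s^3 - 6*s^2 + 8*s) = s*(s - 2)*(s^2 - 4*s) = s^2*(s - 2)*(s - 4)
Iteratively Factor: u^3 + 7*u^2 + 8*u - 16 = (u + 4)*(u^2 + 3*u - 4) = (u + 4)^2*(u - 1)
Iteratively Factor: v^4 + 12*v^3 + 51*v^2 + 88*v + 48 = (v + 4)*(v^3 + 8*v^2 + 19*v + 12) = (v + 1)*(v + 4)*(v^2 + 7*v + 12) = (v + 1)*(v + 4)^2*(v + 3)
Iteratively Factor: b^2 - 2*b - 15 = (b + 3)*(b - 5)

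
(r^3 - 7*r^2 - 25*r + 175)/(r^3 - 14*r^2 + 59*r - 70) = (r + 5)/(r - 2)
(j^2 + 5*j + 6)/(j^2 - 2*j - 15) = (j + 2)/(j - 5)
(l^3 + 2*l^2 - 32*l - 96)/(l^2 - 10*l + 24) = (l^2 + 8*l + 16)/(l - 4)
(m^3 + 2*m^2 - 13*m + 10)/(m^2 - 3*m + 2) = m + 5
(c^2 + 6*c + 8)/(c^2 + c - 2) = (c + 4)/(c - 1)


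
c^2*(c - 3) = c^3 - 3*c^2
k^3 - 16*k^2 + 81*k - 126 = (k - 7)*(k - 6)*(k - 3)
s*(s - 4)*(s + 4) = s^3 - 16*s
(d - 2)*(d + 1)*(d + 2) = d^3 + d^2 - 4*d - 4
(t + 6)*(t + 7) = t^2 + 13*t + 42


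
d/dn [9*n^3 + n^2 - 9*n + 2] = 27*n^2 + 2*n - 9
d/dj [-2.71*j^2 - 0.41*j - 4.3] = -5.42*j - 0.41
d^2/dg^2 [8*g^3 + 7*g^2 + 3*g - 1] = 48*g + 14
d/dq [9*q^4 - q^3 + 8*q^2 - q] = 36*q^3 - 3*q^2 + 16*q - 1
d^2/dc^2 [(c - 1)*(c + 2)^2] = 6*c + 6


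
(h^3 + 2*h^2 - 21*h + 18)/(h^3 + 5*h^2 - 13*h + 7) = (h^2 + 3*h - 18)/(h^2 + 6*h - 7)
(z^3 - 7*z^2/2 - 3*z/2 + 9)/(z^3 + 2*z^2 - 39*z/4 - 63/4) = 2*(z - 2)/(2*z + 7)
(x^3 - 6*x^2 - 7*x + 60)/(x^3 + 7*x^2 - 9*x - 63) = (x^2 - 9*x + 20)/(x^2 + 4*x - 21)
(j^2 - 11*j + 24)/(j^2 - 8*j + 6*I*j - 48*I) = (j - 3)/(j + 6*I)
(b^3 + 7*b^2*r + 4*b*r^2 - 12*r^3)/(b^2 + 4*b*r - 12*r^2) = (-b^2 - b*r + 2*r^2)/(-b + 2*r)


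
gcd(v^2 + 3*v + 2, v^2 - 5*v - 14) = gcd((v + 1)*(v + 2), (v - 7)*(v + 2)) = v + 2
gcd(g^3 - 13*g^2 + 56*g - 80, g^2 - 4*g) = g - 4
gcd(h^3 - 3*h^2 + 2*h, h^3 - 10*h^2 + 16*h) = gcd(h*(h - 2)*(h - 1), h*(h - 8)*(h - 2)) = h^2 - 2*h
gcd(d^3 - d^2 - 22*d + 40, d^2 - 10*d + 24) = d - 4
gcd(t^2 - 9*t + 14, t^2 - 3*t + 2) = t - 2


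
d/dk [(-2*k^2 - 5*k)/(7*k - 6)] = 2*(-7*k^2 + 12*k + 15)/(49*k^2 - 84*k + 36)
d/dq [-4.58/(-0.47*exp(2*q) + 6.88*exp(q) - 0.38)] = (31.5104 - 4.3052*exp(q))*exp(q)/(0.47*exp(2*q) - 6.88*exp(q) + 0.38)^2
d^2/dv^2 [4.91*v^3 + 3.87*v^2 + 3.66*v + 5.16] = 29.46*v + 7.74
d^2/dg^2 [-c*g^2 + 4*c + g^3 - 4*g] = -2*c + 6*g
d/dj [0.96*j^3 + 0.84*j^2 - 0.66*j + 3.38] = 2.88*j^2 + 1.68*j - 0.66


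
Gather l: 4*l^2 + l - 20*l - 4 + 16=4*l^2 - 19*l + 12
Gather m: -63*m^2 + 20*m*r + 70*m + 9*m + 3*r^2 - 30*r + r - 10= -63*m^2 + m*(20*r + 79) + 3*r^2 - 29*r - 10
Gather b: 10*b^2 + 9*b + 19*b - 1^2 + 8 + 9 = 10*b^2 + 28*b + 16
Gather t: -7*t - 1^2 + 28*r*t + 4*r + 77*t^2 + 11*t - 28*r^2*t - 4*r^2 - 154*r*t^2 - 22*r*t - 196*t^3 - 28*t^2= -4*r^2 + 4*r - 196*t^3 + t^2*(49 - 154*r) + t*(-28*r^2 + 6*r + 4) - 1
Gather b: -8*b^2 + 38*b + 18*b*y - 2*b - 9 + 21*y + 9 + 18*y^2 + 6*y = -8*b^2 + b*(18*y + 36) + 18*y^2 + 27*y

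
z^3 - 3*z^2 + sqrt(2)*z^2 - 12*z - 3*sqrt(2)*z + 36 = (z - 3)*(z - 2*sqrt(2))*(z + 3*sqrt(2))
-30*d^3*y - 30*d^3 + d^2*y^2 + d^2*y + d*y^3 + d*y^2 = (-5*d + y)*(6*d + y)*(d*y + d)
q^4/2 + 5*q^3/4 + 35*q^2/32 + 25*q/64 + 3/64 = (q/2 + 1/2)*(q + 1/4)*(q + 1/2)*(q + 3/4)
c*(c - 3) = c^2 - 3*c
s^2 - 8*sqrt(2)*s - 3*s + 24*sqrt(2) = (s - 3)*(s - 8*sqrt(2))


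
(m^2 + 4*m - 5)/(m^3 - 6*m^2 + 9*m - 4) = (m + 5)/(m^2 - 5*m + 4)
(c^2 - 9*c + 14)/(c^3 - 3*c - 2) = (c - 7)/(c^2 + 2*c + 1)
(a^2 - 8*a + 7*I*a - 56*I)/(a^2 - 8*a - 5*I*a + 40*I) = (a + 7*I)/(a - 5*I)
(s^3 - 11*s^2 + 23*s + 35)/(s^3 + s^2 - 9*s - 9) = (s^2 - 12*s + 35)/(s^2 - 9)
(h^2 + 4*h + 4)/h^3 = (h^2 + 4*h + 4)/h^3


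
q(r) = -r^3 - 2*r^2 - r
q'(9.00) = -280.00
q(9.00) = -900.00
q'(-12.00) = -385.00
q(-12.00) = 1452.00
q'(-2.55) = -10.31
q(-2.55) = 6.13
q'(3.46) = -50.75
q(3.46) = -68.82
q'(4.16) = -69.56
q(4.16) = -110.76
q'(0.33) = -2.65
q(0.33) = -0.58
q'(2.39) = -27.70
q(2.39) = -27.47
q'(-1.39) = -1.24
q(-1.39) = 0.21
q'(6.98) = -175.08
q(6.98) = -444.49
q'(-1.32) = -0.95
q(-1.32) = 0.14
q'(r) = -3*r^2 - 4*r - 1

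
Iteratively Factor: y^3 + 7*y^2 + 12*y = (y + 3)*(y^2 + 4*y) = y*(y + 3)*(y + 4)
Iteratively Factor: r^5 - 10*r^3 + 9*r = (r - 1)*(r^4 + r^3 - 9*r^2 - 9*r) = (r - 1)*(r + 3)*(r^3 - 2*r^2 - 3*r) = r*(r - 1)*(r + 3)*(r^2 - 2*r - 3) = r*(r - 1)*(r + 1)*(r + 3)*(r - 3)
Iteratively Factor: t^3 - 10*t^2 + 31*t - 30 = (t - 3)*(t^2 - 7*t + 10) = (t - 3)*(t - 2)*(t - 5)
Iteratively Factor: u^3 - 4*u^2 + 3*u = (u - 3)*(u^2 - u) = u*(u - 3)*(u - 1)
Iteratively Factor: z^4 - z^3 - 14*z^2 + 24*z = (z + 4)*(z^3 - 5*z^2 + 6*z) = (z - 2)*(z + 4)*(z^2 - 3*z) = z*(z - 2)*(z + 4)*(z - 3)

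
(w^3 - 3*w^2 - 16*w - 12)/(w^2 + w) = w - 4 - 12/w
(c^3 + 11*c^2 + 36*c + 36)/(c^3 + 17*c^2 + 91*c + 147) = (c^2 + 8*c + 12)/(c^2 + 14*c + 49)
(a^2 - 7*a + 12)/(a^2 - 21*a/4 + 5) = 4*(a - 3)/(4*a - 5)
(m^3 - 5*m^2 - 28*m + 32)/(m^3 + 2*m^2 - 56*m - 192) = (m - 1)/(m + 6)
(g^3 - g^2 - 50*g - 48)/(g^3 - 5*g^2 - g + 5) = (g^2 - 2*g - 48)/(g^2 - 6*g + 5)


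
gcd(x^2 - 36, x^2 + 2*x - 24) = x + 6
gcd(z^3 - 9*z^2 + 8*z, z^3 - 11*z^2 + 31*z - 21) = z - 1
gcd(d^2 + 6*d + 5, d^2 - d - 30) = d + 5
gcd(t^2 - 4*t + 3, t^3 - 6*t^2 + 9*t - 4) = t - 1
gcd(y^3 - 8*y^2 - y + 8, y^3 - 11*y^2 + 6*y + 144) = y - 8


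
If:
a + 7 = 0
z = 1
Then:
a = -7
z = 1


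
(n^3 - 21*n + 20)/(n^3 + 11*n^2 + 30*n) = (n^2 - 5*n + 4)/(n*(n + 6))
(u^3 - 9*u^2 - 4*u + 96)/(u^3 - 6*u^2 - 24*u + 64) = (u^2 - u - 12)/(u^2 + 2*u - 8)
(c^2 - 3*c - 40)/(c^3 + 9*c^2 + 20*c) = (c - 8)/(c*(c + 4))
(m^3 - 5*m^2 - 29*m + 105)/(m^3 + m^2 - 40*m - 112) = (m^2 + 2*m - 15)/(m^2 + 8*m + 16)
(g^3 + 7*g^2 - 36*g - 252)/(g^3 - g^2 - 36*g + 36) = (g + 7)/(g - 1)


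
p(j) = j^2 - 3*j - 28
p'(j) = 2*j - 3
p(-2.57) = -13.69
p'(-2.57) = -8.14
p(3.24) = -27.22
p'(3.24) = 3.48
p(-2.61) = -13.36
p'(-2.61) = -8.22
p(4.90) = -18.69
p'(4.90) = 6.80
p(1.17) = -30.14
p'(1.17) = -0.66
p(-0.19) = -27.39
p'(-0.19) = -3.38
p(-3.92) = -0.87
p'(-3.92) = -10.84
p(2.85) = -28.43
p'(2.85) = 2.70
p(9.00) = 26.00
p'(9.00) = 15.00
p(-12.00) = 152.00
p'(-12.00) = -27.00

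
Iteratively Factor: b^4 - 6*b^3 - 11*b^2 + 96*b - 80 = (b - 5)*(b^3 - b^2 - 16*b + 16) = (b - 5)*(b + 4)*(b^2 - 5*b + 4) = (b - 5)*(b - 4)*(b + 4)*(b - 1)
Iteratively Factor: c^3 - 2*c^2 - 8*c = (c)*(c^2 - 2*c - 8) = c*(c + 2)*(c - 4)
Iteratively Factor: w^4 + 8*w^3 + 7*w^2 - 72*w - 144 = (w + 4)*(w^3 + 4*w^2 - 9*w - 36) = (w - 3)*(w + 4)*(w^2 + 7*w + 12) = (w - 3)*(w + 3)*(w + 4)*(w + 4)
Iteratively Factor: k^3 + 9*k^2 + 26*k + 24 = (k + 4)*(k^2 + 5*k + 6) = (k + 3)*(k + 4)*(k + 2)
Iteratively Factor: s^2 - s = (s - 1)*(s)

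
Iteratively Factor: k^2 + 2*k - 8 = (k - 2)*(k + 4)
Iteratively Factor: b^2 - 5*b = (b - 5)*(b)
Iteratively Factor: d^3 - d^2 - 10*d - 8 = (d + 1)*(d^2 - 2*d - 8) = (d + 1)*(d + 2)*(d - 4)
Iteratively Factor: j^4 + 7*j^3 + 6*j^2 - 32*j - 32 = (j + 1)*(j^3 + 6*j^2 - 32) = (j + 1)*(j + 4)*(j^2 + 2*j - 8) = (j - 2)*(j + 1)*(j + 4)*(j + 4)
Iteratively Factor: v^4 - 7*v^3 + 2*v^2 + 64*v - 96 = (v - 4)*(v^3 - 3*v^2 - 10*v + 24) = (v - 4)*(v + 3)*(v^2 - 6*v + 8) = (v - 4)*(v - 2)*(v + 3)*(v - 4)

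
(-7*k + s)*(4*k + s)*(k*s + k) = -28*k^3*s - 28*k^3 - 3*k^2*s^2 - 3*k^2*s + k*s^3 + k*s^2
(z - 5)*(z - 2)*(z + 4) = z^3 - 3*z^2 - 18*z + 40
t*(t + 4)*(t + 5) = t^3 + 9*t^2 + 20*t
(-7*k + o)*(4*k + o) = -28*k^2 - 3*k*o + o^2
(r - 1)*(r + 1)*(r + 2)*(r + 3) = r^4 + 5*r^3 + 5*r^2 - 5*r - 6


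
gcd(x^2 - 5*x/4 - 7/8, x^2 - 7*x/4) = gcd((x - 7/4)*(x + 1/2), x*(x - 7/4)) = x - 7/4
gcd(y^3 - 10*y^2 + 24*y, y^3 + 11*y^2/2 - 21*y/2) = y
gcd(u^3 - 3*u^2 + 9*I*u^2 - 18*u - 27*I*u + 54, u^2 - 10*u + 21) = u - 3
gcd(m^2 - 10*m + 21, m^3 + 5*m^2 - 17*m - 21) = m - 3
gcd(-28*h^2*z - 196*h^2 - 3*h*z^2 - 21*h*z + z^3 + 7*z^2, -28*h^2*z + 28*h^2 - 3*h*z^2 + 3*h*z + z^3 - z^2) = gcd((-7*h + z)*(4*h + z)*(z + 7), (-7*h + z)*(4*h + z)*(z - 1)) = -28*h^2 - 3*h*z + z^2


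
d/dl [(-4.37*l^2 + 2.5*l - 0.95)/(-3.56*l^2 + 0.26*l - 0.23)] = (7.7638*l^2 - 4.7538*l - 0.328)/(12.6736*l^4 - 1.8512*l^3 + 1.7052*l^2 - 0.1196*l + 0.0529)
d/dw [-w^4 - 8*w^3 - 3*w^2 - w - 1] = -4*w^3 - 24*w^2 - 6*w - 1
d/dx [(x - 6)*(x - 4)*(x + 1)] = 3*x^2 - 18*x + 14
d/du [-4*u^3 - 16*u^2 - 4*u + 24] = -12*u^2 - 32*u - 4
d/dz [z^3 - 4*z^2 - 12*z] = 3*z^2 - 8*z - 12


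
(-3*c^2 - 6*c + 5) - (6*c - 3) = -3*c^2 - 12*c + 8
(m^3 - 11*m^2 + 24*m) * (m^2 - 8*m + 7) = m^5 - 19*m^4 + 119*m^3 - 269*m^2 + 168*m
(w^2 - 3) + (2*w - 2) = w^2 + 2*w - 5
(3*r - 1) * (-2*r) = -6*r^2 + 2*r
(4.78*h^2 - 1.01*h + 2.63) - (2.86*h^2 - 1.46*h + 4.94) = 1.92*h^2 + 0.45*h - 2.31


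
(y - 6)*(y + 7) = y^2 + y - 42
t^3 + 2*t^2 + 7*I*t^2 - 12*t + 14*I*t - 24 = (t + 2)*(t + 3*I)*(t + 4*I)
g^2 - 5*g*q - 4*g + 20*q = (g - 4)*(g - 5*q)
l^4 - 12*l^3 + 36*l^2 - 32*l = l*(l - 8)*(l - 2)^2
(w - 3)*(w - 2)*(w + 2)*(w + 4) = w^4 + w^3 - 16*w^2 - 4*w + 48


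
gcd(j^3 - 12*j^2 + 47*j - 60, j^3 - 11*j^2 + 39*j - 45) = j^2 - 8*j + 15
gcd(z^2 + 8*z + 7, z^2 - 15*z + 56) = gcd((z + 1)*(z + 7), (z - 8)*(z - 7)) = 1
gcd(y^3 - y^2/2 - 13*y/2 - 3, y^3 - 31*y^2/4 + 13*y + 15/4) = y - 3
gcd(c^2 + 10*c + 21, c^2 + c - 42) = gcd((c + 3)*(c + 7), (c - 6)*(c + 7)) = c + 7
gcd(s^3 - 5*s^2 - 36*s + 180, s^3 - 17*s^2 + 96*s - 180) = s^2 - 11*s + 30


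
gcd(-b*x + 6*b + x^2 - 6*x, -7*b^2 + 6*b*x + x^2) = -b + x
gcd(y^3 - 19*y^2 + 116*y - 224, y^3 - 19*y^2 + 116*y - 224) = y^3 - 19*y^2 + 116*y - 224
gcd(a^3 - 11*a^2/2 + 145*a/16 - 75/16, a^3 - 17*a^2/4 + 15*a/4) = a^2 - 17*a/4 + 15/4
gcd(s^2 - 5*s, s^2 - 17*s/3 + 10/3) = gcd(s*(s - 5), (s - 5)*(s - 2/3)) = s - 5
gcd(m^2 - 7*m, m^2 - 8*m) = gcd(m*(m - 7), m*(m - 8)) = m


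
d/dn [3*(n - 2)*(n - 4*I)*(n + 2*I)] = 9*n^2 + 12*n*(-1 - I) + 24 + 12*I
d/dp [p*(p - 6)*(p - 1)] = 3*p^2 - 14*p + 6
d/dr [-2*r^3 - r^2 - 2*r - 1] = -6*r^2 - 2*r - 2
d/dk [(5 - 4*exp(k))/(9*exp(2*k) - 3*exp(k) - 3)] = (4*exp(2*k) - 10*exp(k) + 3)*exp(k)/(9*exp(4*k) - 6*exp(3*k) - 5*exp(2*k) + 2*exp(k) + 1)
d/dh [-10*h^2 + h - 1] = 1 - 20*h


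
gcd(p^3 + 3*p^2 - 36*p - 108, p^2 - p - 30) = p - 6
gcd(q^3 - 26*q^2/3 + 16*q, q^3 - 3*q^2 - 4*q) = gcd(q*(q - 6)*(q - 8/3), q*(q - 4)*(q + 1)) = q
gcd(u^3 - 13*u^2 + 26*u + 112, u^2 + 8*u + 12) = u + 2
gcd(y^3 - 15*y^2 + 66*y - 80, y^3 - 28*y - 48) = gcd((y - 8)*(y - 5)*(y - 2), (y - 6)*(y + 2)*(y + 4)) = 1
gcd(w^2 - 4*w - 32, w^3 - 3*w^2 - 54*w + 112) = w - 8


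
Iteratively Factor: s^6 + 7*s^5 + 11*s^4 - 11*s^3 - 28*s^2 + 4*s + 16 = (s + 4)*(s^5 + 3*s^4 - s^3 - 7*s^2 + 4) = (s + 2)*(s + 4)*(s^4 + s^3 - 3*s^2 - s + 2) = (s + 2)^2*(s + 4)*(s^3 - s^2 - s + 1) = (s - 1)*(s + 2)^2*(s + 4)*(s^2 - 1) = (s - 1)^2*(s + 2)^2*(s + 4)*(s + 1)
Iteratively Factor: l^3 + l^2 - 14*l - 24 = (l + 3)*(l^2 - 2*l - 8) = (l - 4)*(l + 3)*(l + 2)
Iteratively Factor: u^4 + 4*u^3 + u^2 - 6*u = (u)*(u^3 + 4*u^2 + u - 6) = u*(u + 2)*(u^2 + 2*u - 3) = u*(u - 1)*(u + 2)*(u + 3)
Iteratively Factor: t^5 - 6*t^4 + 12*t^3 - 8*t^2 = (t - 2)*(t^4 - 4*t^3 + 4*t^2) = t*(t - 2)*(t^3 - 4*t^2 + 4*t) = t^2*(t - 2)*(t^2 - 4*t + 4) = t^2*(t - 2)^2*(t - 2)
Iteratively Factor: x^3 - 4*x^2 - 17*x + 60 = (x - 5)*(x^2 + x - 12) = (x - 5)*(x + 4)*(x - 3)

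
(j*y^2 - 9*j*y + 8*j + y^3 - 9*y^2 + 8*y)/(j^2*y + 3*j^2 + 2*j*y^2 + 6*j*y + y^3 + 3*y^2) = (y^2 - 9*y + 8)/(j*y + 3*j + y^2 + 3*y)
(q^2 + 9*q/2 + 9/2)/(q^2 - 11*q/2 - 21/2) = (q + 3)/(q - 7)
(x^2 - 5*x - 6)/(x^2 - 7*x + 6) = (x + 1)/(x - 1)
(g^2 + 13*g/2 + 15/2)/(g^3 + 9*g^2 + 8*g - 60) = (g + 3/2)/(g^2 + 4*g - 12)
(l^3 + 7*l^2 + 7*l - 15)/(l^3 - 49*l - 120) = (l - 1)/(l - 8)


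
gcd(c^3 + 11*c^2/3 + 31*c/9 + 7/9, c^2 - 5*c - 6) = c + 1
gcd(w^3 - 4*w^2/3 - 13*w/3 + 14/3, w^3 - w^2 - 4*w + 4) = w^2 + w - 2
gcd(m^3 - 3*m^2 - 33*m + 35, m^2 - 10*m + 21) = m - 7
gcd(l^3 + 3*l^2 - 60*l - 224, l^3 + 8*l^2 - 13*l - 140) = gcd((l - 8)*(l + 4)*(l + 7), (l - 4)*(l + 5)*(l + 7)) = l + 7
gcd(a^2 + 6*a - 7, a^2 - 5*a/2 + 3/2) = a - 1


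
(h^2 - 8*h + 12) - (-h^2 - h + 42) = 2*h^2 - 7*h - 30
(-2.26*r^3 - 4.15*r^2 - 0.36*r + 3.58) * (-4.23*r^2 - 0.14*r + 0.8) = 9.5598*r^5 + 17.8709*r^4 + 0.2958*r^3 - 18.413*r^2 - 0.7892*r + 2.864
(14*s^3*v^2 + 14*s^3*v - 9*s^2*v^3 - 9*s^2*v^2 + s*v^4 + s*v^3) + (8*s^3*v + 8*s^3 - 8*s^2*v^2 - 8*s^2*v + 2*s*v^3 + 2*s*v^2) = 14*s^3*v^2 + 22*s^3*v + 8*s^3 - 9*s^2*v^3 - 17*s^2*v^2 - 8*s^2*v + s*v^4 + 3*s*v^3 + 2*s*v^2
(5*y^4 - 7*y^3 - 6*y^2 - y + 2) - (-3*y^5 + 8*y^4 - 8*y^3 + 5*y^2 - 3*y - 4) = 3*y^5 - 3*y^4 + y^3 - 11*y^2 + 2*y + 6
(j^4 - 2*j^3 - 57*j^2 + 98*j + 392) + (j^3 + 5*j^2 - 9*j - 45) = j^4 - j^3 - 52*j^2 + 89*j + 347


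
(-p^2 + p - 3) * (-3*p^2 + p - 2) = 3*p^4 - 4*p^3 + 12*p^2 - 5*p + 6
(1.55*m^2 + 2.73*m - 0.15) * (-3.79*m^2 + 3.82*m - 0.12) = -5.8745*m^4 - 4.4257*m^3 + 10.8111*m^2 - 0.9006*m + 0.018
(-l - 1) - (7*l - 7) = 6 - 8*l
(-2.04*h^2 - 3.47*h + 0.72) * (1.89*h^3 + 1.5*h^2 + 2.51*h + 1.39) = -3.8556*h^5 - 9.6183*h^4 - 8.9646*h^3 - 10.4653*h^2 - 3.0161*h + 1.0008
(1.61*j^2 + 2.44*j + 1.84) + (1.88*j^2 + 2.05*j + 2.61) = 3.49*j^2 + 4.49*j + 4.45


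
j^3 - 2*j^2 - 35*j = j*(j - 7)*(j + 5)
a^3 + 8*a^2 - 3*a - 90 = (a - 3)*(a + 5)*(a + 6)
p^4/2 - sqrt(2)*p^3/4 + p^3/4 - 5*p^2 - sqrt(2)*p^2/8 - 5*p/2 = p*(p/2 + sqrt(2))*(p + 1/2)*(p - 5*sqrt(2)/2)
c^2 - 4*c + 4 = (c - 2)^2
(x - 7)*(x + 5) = x^2 - 2*x - 35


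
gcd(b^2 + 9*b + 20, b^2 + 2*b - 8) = b + 4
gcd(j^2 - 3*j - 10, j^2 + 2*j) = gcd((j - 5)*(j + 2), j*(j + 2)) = j + 2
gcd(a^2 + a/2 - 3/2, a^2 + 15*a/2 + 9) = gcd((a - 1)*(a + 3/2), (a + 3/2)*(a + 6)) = a + 3/2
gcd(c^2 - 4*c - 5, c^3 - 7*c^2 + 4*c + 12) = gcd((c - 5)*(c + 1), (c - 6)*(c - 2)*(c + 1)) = c + 1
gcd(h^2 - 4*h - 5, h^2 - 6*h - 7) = h + 1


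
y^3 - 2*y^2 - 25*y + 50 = (y - 5)*(y - 2)*(y + 5)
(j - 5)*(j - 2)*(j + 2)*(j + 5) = j^4 - 29*j^2 + 100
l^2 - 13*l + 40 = (l - 8)*(l - 5)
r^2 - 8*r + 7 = (r - 7)*(r - 1)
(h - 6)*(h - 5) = h^2 - 11*h + 30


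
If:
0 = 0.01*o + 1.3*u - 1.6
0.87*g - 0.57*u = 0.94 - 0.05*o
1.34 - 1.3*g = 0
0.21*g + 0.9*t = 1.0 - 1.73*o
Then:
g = 1.03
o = 13.69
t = -25.45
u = 1.13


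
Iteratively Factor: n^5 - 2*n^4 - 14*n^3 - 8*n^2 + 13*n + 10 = (n - 1)*(n^4 - n^3 - 15*n^2 - 23*n - 10) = (n - 5)*(n - 1)*(n^3 + 4*n^2 + 5*n + 2) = (n - 5)*(n - 1)*(n + 1)*(n^2 + 3*n + 2) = (n - 5)*(n - 1)*(n + 1)*(n + 2)*(n + 1)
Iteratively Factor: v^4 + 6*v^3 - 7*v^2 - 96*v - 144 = (v - 4)*(v^3 + 10*v^2 + 33*v + 36) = (v - 4)*(v + 3)*(v^2 + 7*v + 12) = (v - 4)*(v + 3)^2*(v + 4)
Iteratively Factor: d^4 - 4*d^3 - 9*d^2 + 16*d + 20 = (d + 2)*(d^3 - 6*d^2 + 3*d + 10) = (d + 1)*(d + 2)*(d^2 - 7*d + 10) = (d - 2)*(d + 1)*(d + 2)*(d - 5)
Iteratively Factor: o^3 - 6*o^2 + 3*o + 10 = (o - 2)*(o^2 - 4*o - 5) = (o - 2)*(o + 1)*(o - 5)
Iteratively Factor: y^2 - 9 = (y - 3)*(y + 3)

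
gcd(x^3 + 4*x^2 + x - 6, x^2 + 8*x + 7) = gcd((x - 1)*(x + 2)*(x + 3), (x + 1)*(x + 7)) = 1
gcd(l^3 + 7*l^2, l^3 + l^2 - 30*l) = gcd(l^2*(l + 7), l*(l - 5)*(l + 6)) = l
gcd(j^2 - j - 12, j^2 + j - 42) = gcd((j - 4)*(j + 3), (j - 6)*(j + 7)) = 1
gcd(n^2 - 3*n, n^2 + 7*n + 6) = 1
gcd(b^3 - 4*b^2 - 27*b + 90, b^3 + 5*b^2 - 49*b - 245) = b + 5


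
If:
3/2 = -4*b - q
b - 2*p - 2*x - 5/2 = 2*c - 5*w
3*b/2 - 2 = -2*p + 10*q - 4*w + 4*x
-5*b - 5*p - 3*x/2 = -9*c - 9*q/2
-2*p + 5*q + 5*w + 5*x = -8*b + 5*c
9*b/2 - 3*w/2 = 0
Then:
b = -2953/18095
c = -13099/18095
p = -139883/72380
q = -30661/36190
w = -8859/18095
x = 261/2585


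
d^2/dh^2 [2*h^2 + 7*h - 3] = 4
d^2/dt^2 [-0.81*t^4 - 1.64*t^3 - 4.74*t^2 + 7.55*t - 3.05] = -9.72*t^2 - 9.84*t - 9.48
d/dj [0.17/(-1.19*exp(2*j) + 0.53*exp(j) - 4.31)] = (0.4046*exp(j) - 0.0901)*exp(j)/(1.19*exp(2*j) - 0.53*exp(j) + 4.31)^2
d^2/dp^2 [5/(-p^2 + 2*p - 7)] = 10*(p^2 - 2*p - 4*(p - 1)^2 + 7)/(p^2 - 2*p + 7)^3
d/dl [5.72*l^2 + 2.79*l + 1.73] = 11.44*l + 2.79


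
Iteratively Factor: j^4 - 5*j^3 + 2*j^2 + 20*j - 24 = (j + 2)*(j^3 - 7*j^2 + 16*j - 12) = (j - 3)*(j + 2)*(j^2 - 4*j + 4) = (j - 3)*(j - 2)*(j + 2)*(j - 2)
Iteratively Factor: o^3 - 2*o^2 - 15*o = (o)*(o^2 - 2*o - 15) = o*(o - 5)*(o + 3)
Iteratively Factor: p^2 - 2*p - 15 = (p + 3)*(p - 5)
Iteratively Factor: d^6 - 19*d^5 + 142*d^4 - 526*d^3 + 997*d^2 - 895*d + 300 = (d - 1)*(d^5 - 18*d^4 + 124*d^3 - 402*d^2 + 595*d - 300) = (d - 5)*(d - 1)*(d^4 - 13*d^3 + 59*d^2 - 107*d + 60) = (d - 5)^2*(d - 1)*(d^3 - 8*d^2 + 19*d - 12) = (d - 5)^2*(d - 4)*(d - 1)*(d^2 - 4*d + 3) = (d - 5)^2*(d - 4)*(d - 1)^2*(d - 3)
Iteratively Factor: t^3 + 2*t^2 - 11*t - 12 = (t - 3)*(t^2 + 5*t + 4) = (t - 3)*(t + 1)*(t + 4)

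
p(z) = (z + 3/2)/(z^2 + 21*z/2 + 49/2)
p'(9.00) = 0.00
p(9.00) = 0.05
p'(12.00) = 0.00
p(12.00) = 0.05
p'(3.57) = -0.00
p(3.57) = 0.07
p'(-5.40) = -0.46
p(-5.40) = 1.28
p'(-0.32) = 0.02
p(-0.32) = 0.06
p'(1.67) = 0.00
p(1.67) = 0.07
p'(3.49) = -0.00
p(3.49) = 0.07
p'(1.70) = 0.00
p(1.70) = 0.07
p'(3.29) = -0.00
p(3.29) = 0.07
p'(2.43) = -0.00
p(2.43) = 0.07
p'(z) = (-2*z - 21/2)*(z + 3/2)/(z^2 + 21*z/2 + 49/2)^2 + 1/(z^2 + 21*z/2 + 49/2)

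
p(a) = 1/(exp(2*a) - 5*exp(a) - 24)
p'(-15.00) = 0.00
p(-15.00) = -0.04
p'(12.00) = 0.00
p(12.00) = 0.00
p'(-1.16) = 0.00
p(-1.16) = -0.04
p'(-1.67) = 0.00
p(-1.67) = -0.04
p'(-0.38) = 0.00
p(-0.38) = -0.04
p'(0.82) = 0.00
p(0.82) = -0.03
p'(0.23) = 0.00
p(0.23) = -0.03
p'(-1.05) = 0.00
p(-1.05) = -0.04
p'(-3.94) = 0.00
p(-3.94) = -0.04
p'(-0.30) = 0.00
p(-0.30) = -0.04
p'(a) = (-2*exp(2*a) + 5*exp(a))/(exp(2*a) - 5*exp(a) - 24)^2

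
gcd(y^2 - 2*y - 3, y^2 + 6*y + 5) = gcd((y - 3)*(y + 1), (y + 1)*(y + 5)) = y + 1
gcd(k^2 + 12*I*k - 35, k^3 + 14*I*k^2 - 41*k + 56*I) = k + 7*I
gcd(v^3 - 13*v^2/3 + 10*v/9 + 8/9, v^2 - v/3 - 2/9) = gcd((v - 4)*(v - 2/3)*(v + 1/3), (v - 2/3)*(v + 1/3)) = v^2 - v/3 - 2/9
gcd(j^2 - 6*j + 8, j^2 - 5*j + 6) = j - 2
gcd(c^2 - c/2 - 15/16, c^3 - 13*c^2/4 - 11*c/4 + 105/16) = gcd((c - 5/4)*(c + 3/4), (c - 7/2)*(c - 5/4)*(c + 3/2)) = c - 5/4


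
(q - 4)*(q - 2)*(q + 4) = q^3 - 2*q^2 - 16*q + 32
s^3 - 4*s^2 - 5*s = s*(s - 5)*(s + 1)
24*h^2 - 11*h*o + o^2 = (-8*h + o)*(-3*h + o)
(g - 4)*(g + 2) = g^2 - 2*g - 8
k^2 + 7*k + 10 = (k + 2)*(k + 5)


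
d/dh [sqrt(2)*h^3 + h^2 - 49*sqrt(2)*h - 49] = 3*sqrt(2)*h^2 + 2*h - 49*sqrt(2)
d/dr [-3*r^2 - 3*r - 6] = -6*r - 3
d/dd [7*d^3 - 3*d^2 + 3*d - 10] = 21*d^2 - 6*d + 3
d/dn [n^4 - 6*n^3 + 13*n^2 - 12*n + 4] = 4*n^3 - 18*n^2 + 26*n - 12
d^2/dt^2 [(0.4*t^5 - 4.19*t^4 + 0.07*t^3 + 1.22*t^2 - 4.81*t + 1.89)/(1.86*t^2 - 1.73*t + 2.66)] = (8.30304*t^7 - 49.585368*t^6 + 130.884132*t^5 - 254.84577*t^4 + 339.405894*t^3 - 354.678492*t^2 + 109.269636*t - 34.393618)/(6.434856*t^6 - 17.955324*t^5 + 44.30799*t^4 - 56.533805*t^3 + 63.36519*t^2 - 36.722364*t + 18.821096)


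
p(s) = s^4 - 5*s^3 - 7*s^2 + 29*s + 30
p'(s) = 4*s^3 - 15*s^2 - 14*s + 29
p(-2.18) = 7.90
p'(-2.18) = -53.21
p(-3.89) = 334.57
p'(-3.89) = -378.98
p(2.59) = 16.28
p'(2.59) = -38.39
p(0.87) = 47.21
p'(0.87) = 8.10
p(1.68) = 43.22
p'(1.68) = -17.89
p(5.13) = 12.10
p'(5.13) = 102.45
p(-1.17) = -3.63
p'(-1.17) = 18.44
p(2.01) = 35.73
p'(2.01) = -27.26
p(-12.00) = 28050.00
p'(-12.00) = -8875.00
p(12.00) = 11466.00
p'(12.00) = 4613.00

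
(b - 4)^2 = b^2 - 8*b + 16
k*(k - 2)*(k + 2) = k^3 - 4*k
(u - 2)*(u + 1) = u^2 - u - 2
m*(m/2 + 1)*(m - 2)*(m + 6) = m^4/2 + 3*m^3 - 2*m^2 - 12*m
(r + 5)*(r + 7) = r^2 + 12*r + 35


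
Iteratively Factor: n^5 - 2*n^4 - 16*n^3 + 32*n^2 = (n + 4)*(n^4 - 6*n^3 + 8*n^2) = (n - 4)*(n + 4)*(n^3 - 2*n^2) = n*(n - 4)*(n + 4)*(n^2 - 2*n) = n*(n - 4)*(n - 2)*(n + 4)*(n)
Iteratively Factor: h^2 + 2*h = (h)*(h + 2)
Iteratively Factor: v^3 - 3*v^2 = (v - 3)*(v^2) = v*(v - 3)*(v)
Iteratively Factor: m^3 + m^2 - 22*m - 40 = (m + 4)*(m^2 - 3*m - 10) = (m + 2)*(m + 4)*(m - 5)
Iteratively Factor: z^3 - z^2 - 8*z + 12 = (z - 2)*(z^2 + z - 6) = (z - 2)*(z + 3)*(z - 2)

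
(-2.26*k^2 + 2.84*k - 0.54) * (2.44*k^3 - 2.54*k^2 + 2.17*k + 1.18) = -5.5144*k^5 + 12.67*k^4 - 13.4354*k^3 + 4.8676*k^2 + 2.1794*k - 0.6372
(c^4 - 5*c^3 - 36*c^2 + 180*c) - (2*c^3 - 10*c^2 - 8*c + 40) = c^4 - 7*c^3 - 26*c^2 + 188*c - 40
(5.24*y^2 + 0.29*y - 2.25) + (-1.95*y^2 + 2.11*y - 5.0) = 3.29*y^2 + 2.4*y - 7.25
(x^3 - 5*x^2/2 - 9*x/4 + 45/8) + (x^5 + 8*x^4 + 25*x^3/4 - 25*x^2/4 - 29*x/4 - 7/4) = x^5 + 8*x^4 + 29*x^3/4 - 35*x^2/4 - 19*x/2 + 31/8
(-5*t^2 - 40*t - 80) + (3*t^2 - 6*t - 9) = -2*t^2 - 46*t - 89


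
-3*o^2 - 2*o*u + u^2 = (-3*o + u)*(o + u)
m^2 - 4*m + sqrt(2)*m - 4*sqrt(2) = (m - 4)*(m + sqrt(2))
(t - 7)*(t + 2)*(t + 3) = t^3 - 2*t^2 - 29*t - 42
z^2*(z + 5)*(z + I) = z^4 + 5*z^3 + I*z^3 + 5*I*z^2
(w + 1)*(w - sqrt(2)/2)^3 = w^4 - 3*sqrt(2)*w^3/2 + w^3 - 3*sqrt(2)*w^2/2 + 3*w^2/2 - sqrt(2)*w/4 + 3*w/2 - sqrt(2)/4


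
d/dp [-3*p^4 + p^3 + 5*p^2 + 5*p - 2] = -12*p^3 + 3*p^2 + 10*p + 5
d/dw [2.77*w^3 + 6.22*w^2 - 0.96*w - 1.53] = 8.31*w^2 + 12.44*w - 0.96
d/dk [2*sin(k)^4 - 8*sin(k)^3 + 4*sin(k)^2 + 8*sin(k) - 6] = 8*(sin(k)^3 - 3*sin(k)^2 + sin(k) + 1)*cos(k)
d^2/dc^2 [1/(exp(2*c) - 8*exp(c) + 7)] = 4*((2 - exp(c))*(exp(2*c) - 8*exp(c) + 7) + 2*(exp(c) - 4)^2*exp(c))*exp(c)/(exp(2*c) - 8*exp(c) + 7)^3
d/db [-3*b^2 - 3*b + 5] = -6*b - 3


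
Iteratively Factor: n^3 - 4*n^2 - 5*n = (n - 5)*(n^2 + n) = n*(n - 5)*(n + 1)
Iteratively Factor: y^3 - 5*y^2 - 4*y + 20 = (y - 2)*(y^2 - 3*y - 10) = (y - 2)*(y + 2)*(y - 5)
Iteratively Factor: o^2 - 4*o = (o)*(o - 4)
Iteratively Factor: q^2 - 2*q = (q)*(q - 2)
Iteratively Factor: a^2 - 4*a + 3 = (a - 1)*(a - 3)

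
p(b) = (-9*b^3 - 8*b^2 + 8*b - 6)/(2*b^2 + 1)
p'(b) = -4*b*(-9*b^3 - 8*b^2 + 8*b - 6)/(2*b^2 + 1)^2 + (-27*b^2 - 16*b + 8)/(2*b^2 + 1) = (-18*b^4 - 43*b^2 + 8*b + 8)/(4*b^4 + 4*b^2 + 1)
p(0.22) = -4.31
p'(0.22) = 6.35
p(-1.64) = -0.15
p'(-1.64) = -6.17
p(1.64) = -8.48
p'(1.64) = -5.52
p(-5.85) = 21.24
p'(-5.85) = -4.68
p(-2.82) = 6.49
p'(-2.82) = -5.23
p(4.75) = -24.13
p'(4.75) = -4.74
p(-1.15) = -3.32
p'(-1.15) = -6.74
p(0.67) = -3.66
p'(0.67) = -2.66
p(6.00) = -30.00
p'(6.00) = -4.66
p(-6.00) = 21.95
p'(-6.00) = -4.68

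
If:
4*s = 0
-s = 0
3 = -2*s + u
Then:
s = 0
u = 3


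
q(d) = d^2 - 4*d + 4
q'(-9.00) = -22.00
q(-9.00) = 121.00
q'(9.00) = 14.00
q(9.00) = 49.00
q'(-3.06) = -10.12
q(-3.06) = 25.60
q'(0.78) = -2.44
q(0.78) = 1.49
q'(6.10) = 8.20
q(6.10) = 16.81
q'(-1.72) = -7.44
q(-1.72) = 13.84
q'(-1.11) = -6.22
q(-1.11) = 9.67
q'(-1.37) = -6.74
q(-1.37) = 11.36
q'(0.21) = -3.58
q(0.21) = 3.20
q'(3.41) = 2.82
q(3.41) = 1.99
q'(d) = 2*d - 4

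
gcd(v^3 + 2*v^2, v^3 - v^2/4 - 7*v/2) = v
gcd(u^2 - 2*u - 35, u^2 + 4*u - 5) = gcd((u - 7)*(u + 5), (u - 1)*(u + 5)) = u + 5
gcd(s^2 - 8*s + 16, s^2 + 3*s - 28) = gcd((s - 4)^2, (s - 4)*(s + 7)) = s - 4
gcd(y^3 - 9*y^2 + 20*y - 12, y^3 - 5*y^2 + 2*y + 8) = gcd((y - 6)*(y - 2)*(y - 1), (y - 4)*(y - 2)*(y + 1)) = y - 2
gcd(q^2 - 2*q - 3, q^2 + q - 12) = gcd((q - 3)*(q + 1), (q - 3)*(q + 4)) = q - 3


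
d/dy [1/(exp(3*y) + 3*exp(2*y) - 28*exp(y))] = (-3*exp(2*y) - 6*exp(y) + 28)*exp(-y)/(exp(2*y) + 3*exp(y) - 28)^2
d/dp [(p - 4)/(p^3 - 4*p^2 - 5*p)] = (-p*(-p^2 + 4*p + 5) + (p - 4)*(-3*p^2 + 8*p + 5))/(p^2*(-p^2 + 4*p + 5)^2)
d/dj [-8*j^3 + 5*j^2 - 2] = 2*j*(5 - 12*j)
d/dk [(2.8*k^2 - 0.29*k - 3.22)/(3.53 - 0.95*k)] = (-2.66*k^2 + 19.768*k - 4.0827)/(0.9025*k^2 - 6.707*k + 12.4609)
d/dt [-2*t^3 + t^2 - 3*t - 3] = -6*t^2 + 2*t - 3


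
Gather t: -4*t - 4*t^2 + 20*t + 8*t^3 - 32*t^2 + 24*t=8*t^3 - 36*t^2 + 40*t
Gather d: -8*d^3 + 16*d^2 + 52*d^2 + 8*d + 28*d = -8*d^3 + 68*d^2 + 36*d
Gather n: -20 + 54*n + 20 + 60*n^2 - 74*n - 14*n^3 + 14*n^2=-14*n^3 + 74*n^2 - 20*n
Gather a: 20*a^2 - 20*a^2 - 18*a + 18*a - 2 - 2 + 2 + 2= 0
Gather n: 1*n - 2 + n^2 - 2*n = n^2 - n - 2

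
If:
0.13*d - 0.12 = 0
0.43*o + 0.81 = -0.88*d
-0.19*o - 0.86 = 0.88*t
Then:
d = 0.92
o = -3.77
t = -0.16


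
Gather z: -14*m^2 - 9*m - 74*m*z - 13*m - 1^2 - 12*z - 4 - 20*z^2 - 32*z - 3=-14*m^2 - 22*m - 20*z^2 + z*(-74*m - 44) - 8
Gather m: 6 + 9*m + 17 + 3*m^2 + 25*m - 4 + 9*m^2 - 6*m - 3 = 12*m^2 + 28*m + 16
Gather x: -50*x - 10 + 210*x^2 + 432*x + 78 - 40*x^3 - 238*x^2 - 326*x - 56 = -40*x^3 - 28*x^2 + 56*x + 12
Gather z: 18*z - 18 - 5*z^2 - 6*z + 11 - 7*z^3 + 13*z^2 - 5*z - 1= -7*z^3 + 8*z^2 + 7*z - 8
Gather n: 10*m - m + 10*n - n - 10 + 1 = 9*m + 9*n - 9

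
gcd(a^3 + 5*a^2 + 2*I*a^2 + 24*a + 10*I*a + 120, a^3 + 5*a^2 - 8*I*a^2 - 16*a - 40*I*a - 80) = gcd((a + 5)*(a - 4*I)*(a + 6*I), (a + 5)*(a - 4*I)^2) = a^2 + a*(5 - 4*I) - 20*I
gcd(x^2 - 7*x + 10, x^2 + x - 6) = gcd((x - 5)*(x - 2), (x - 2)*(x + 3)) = x - 2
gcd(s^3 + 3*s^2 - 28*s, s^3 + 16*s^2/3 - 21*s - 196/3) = s^2 + 3*s - 28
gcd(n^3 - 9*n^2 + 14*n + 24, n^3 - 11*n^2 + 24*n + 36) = n^2 - 5*n - 6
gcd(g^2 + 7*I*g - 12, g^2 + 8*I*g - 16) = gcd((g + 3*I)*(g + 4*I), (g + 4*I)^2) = g + 4*I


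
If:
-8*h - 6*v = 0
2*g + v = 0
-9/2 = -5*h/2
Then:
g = 6/5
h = 9/5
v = -12/5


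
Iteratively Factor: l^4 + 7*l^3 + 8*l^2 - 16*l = (l + 4)*(l^3 + 3*l^2 - 4*l) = (l + 4)^2*(l^2 - l) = l*(l + 4)^2*(l - 1)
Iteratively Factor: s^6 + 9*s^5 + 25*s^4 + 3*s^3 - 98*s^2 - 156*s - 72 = (s - 2)*(s^5 + 11*s^4 + 47*s^3 + 97*s^2 + 96*s + 36) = (s - 2)*(s + 3)*(s^4 + 8*s^3 + 23*s^2 + 28*s + 12) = (s - 2)*(s + 1)*(s + 3)*(s^3 + 7*s^2 + 16*s + 12) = (s - 2)*(s + 1)*(s + 2)*(s + 3)*(s^2 + 5*s + 6) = (s - 2)*(s + 1)*(s + 2)^2*(s + 3)*(s + 3)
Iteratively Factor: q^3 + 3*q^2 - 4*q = (q - 1)*(q^2 + 4*q) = q*(q - 1)*(q + 4)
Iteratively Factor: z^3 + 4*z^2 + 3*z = (z + 3)*(z^2 + z) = (z + 1)*(z + 3)*(z)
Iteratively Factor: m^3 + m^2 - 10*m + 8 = (m - 1)*(m^2 + 2*m - 8) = (m - 2)*(m - 1)*(m + 4)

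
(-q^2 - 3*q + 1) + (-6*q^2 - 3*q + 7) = -7*q^2 - 6*q + 8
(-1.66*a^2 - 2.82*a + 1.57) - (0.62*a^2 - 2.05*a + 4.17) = -2.28*a^2 - 0.77*a - 2.6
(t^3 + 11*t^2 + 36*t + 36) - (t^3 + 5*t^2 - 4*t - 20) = 6*t^2 + 40*t + 56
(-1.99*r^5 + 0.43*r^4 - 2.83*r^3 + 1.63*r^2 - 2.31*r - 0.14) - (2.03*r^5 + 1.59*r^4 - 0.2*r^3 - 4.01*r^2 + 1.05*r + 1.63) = -4.02*r^5 - 1.16*r^4 - 2.63*r^3 + 5.64*r^2 - 3.36*r - 1.77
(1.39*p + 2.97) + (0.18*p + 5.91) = 1.57*p + 8.88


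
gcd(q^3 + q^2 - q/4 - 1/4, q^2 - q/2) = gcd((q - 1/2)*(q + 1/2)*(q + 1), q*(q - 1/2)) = q - 1/2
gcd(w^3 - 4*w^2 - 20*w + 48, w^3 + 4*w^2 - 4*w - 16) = w^2 + 2*w - 8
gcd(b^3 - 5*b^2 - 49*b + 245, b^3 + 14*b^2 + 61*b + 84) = b + 7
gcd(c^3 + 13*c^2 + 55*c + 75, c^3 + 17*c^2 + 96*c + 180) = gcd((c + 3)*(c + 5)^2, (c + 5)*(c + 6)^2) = c + 5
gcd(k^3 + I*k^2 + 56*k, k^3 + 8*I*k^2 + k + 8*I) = k + 8*I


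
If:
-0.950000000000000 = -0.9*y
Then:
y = 1.06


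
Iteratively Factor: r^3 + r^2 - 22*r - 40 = (r + 4)*(r^2 - 3*r - 10) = (r - 5)*(r + 4)*(r + 2)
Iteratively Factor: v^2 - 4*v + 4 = (v - 2)*(v - 2)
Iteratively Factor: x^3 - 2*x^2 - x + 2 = (x - 2)*(x^2 - 1) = (x - 2)*(x + 1)*(x - 1)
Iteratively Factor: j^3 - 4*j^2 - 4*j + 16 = (j - 4)*(j^2 - 4) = (j - 4)*(j - 2)*(j + 2)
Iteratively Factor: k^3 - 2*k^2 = (k)*(k^2 - 2*k) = k^2*(k - 2)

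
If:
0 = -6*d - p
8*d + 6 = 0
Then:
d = -3/4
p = 9/2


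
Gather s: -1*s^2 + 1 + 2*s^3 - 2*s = 2*s^3 - s^2 - 2*s + 1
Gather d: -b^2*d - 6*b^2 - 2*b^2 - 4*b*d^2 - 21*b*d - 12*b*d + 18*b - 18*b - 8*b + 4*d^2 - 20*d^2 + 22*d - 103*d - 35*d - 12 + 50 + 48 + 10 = -8*b^2 - 8*b + d^2*(-4*b - 16) + d*(-b^2 - 33*b - 116) + 96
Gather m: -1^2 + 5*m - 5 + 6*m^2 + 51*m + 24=6*m^2 + 56*m + 18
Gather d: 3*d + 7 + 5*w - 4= 3*d + 5*w + 3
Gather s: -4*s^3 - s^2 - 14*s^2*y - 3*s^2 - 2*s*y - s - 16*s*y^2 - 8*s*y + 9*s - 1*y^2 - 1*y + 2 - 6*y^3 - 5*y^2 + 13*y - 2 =-4*s^3 + s^2*(-14*y - 4) + s*(-16*y^2 - 10*y + 8) - 6*y^3 - 6*y^2 + 12*y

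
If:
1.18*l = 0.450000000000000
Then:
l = 0.38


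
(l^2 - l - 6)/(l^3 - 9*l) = (l + 2)/(l*(l + 3))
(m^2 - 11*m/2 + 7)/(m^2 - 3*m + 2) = (m - 7/2)/(m - 1)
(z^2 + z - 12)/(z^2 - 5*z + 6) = (z + 4)/(z - 2)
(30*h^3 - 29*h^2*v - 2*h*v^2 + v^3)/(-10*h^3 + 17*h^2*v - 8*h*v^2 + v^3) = (-30*h^2 - h*v + v^2)/(10*h^2 - 7*h*v + v^2)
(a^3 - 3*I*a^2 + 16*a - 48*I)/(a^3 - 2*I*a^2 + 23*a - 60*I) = (a + 4*I)/(a + 5*I)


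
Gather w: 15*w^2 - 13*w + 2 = 15*w^2 - 13*w + 2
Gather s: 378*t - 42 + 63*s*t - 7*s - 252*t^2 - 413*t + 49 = s*(63*t - 7) - 252*t^2 - 35*t + 7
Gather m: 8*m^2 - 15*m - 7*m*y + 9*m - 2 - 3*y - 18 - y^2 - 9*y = 8*m^2 + m*(-7*y - 6) - y^2 - 12*y - 20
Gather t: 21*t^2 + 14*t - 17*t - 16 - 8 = 21*t^2 - 3*t - 24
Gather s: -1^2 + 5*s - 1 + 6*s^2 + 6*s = 6*s^2 + 11*s - 2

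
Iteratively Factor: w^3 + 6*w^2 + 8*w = (w + 4)*(w^2 + 2*w) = w*(w + 4)*(w + 2)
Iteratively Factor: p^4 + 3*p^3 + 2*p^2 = (p + 1)*(p^3 + 2*p^2) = p*(p + 1)*(p^2 + 2*p) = p^2*(p + 1)*(p + 2)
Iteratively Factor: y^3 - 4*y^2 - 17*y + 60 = (y - 3)*(y^2 - y - 20) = (y - 5)*(y - 3)*(y + 4)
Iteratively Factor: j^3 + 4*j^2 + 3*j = (j + 1)*(j^2 + 3*j) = (j + 1)*(j + 3)*(j)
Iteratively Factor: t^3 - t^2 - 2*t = (t + 1)*(t^2 - 2*t) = (t - 2)*(t + 1)*(t)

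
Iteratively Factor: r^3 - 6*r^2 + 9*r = (r - 3)*(r^2 - 3*r) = (r - 3)^2*(r)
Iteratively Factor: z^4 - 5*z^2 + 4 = (z - 1)*(z^3 + z^2 - 4*z - 4) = (z - 1)*(z + 1)*(z^2 - 4) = (z - 1)*(z + 1)*(z + 2)*(z - 2)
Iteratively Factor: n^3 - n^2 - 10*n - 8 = (n + 2)*(n^2 - 3*n - 4) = (n + 1)*(n + 2)*(n - 4)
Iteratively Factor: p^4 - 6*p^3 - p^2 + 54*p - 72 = (p + 3)*(p^3 - 9*p^2 + 26*p - 24) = (p - 2)*(p + 3)*(p^2 - 7*p + 12) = (p - 4)*(p - 2)*(p + 3)*(p - 3)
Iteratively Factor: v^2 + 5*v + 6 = (v + 2)*(v + 3)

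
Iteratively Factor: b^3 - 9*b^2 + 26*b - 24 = (b - 2)*(b^2 - 7*b + 12) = (b - 3)*(b - 2)*(b - 4)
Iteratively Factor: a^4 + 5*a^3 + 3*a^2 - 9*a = (a + 3)*(a^3 + 2*a^2 - 3*a) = (a + 3)^2*(a^2 - a) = a*(a + 3)^2*(a - 1)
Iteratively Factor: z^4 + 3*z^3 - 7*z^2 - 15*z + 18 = (z + 3)*(z^3 - 7*z + 6) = (z - 2)*(z + 3)*(z^2 + 2*z - 3) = (z - 2)*(z + 3)^2*(z - 1)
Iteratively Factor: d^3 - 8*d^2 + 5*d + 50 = (d - 5)*(d^2 - 3*d - 10) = (d - 5)^2*(d + 2)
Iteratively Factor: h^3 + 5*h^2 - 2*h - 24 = (h + 4)*(h^2 + h - 6) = (h - 2)*(h + 4)*(h + 3)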